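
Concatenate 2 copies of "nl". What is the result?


Input string: 'nl'
Operation: repeat 2 times
Concatenation: 'nl' + 'nl'
Result: nlnl


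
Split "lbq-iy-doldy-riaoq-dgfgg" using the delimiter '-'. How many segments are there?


Input string: 'lbq-iy-doldy-riaoq-dgfgg'
Delimiter: '-'
Split result: 'lbq', 'iy', 'doldy', 'riaoq', 'dgfgg'
Number of parts: 5


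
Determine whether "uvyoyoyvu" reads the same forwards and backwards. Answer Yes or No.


Input string: 'uvyoyoyvu'
Reversed: 'uvyoyoyvu'
Compare pairs: s[0]='u' vs s[8]='u' (match), s[1]='v' vs s[7]='v' (match), s[2]='y' vs s[6]='y' (match), s[3]='o' vs s[5]='o' (match)
Palindrome: Yes


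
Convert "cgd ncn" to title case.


Input string: 'cgd ncn'
Operation: capitalize first letter of each word
Word transformations: 'cgd'->'Cgd', 'ncn'->'Ncn'
Result: Cgd Ncn


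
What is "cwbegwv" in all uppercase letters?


Input string: 'cwbegwv'
Operation: convert each letter to uppercase
Mapping: 'c'->'C', 'w'->'W', 'b'->'B', 'e'->'E', 'g'->'G', 'w'->'W', 'v'->'V'
Result: CWBEGWV


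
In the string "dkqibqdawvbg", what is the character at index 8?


Input string: 'dkqibqdawvbg'
Operation: get character at index 8
Index mapping: s[0]='d', s[1]='k', s[2]='q', s[3]='i', s[4]='b', s[5]='q', s[6]='d', s[7]='a', s[8]='w'
Result: 'w'


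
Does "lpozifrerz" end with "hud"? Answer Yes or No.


Input string: 'lpozifrerz'
Suffix to check: 'hud'
Last 3 characters of input: 'erz'
Match: False
Result: No


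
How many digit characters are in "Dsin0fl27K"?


Input string: 'Dsin0fl27K'
Operation: count digit characters (0-9)
Scan: 'D', 's', 'i', 'n', '0'(digit), 'f', 'l', '2'(digit), '7'(digit), 'K'
Digits found: 3
Result: 3


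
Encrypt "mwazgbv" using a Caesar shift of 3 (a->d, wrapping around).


Input: 'mwazgbv', shift = 3
Operation: for each letter, (position + 3) mod 26
Mapping: 'm'(12+3=15)->'p', 'w'(22+3=25)->'z', 'a'(0+3=3)->'d', 'z'(25+3=28, 28 mod 26=2)->'c', 'g'(6+3=9)->'j', 'b'(1+3=4)->'e', 'v'(21+3=24)->'y'
Result: pzdcjey


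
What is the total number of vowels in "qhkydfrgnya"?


Input string: 'qhkydfrgnya'
Operation: count vowels (a, e, i, o, u)
Scan: s[0]='q', s[1]='h', s[2]='k', s[3]='y', s[4]='d', s[5]='f', s[6]='r', s[7]='g', s[8]='n', s[9]='y', s[10]='a' (vowel)
Vowels found: 1
Result: 1


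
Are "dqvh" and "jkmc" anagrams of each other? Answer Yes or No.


String 1: 'dqvh' -> sorted: 'dhqv'
String 2: 'jkmc' -> sorted: 'cjkm'
Compare sorted forms: 'dhqv' != 'cjkm'
Anagram: No


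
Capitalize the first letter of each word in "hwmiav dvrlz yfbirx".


Input string: 'hwmiav dvrlz yfbirx'
Operation: capitalize first letter of each word
Word transformations: 'hwmiav'->'Hwmiav', 'dvrlz'->'Dvrlz', 'yfbirx'->'Yfbirx'
Result: Hwmiav Dvrlz Yfbirx


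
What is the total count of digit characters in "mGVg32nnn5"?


Input string: 'mGVg32nnn5'
Operation: count digit characters (0-9)
Scan: 'm', 'G', 'V', 'g', '3'(digit), '2'(digit), 'n', 'n', 'n', '5'(digit)
Digits found: 3
Result: 3


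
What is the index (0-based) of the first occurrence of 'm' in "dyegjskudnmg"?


Input string: 'dyegjskudnmg'
Target: 'm'
Scanning left to right: s[0]='d', s[1]='y', s[2]='e', s[3]='g', s[4]='j', s[5]='s', s[6]='k', s[7]='u', s[8]='d', s[9]='n', s[10]='m'
First match at index: 10


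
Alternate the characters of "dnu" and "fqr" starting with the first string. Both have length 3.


String 1: 'dnu'
String 2: 'fqr'
Operation: alternate characters
Pairs: 'd'+'f', 'n'+'q', 'u'+'r'
Result: dfnqur


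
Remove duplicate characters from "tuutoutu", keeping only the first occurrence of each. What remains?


Input: 'tuutoutu'
Operation: keep first occurrence of each character
Scan: s[0]='t' new -> keep; s[1]='u' new -> keep; s[2]='u' seen -> skip; s[3]='t' seen -> skip; s[4]='o' new -> keep; s[5]='u' seen -> skip; s[6]='t' seen -> skip; s[7]='u' seen -> skip
Result: tuo


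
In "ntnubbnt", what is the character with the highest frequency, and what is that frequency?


Input: 'ntnubbnt'
Operation: tally each character
Counts: 'b':2, 'n':3, 't':2, 'u':1
Maximum: 'n' appears 3 times


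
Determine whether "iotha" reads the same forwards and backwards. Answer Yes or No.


Input string: 'iotha'
Reversed: 'ahtoi'
Compare pairs: s[0]='i' vs s[4]='a' (mismatch), s[1]='o' vs s[3]='h' (mismatch)
Palindrome: No


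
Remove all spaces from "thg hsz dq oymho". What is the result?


Input string: 'thg hsz dq oymho'
Operation: remove all spaces
Words: 'thg', 'hsz', 'dq', 'oymho'
Join without spaces: thghszdqoymho


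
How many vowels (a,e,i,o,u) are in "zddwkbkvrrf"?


Input string: 'zddwkbkvrrf'
Operation: count vowels (a, e, i, o, u)
Scan: s[0]='z', s[1]='d', s[2]='d', s[3]='w', s[4]='k', s[5]='b', s[6]='k', s[7]='v', s[8]='r', s[9]='r', s[10]='f'
Vowels found: 0
Result: 0


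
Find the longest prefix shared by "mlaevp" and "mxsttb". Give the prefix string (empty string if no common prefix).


String 1: 'mlaevp'
String 2: 'mxsttb'
Compare position by position:
pos 0: 'm' vs 'm' match
pos 1: 'l' vs 'x' differ -> stop
Longest common prefix: "m" (length 1)


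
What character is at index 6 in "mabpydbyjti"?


Input string: 'mabpydbyjti'
Operation: get character at index 6
Index mapping: s[0]='m', s[1]='a', s[2]='b', s[3]='p', s[4]='y', s[5]='d', s[6]='b'
Result: 'b'


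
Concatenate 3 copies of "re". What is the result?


Input string: 're'
Operation: repeat 3 times
Concatenation: 're' + 're' + 're'
Result: rerere


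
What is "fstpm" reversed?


Input string: 'fstpm'
Operation: reverse character order
Original order: 'f' -> 's' -> 't' -> 'p' -> 'm'
Reversed order: 'm' -> 'p' -> 't' -> 's' -> 'f'
Result: mptsf


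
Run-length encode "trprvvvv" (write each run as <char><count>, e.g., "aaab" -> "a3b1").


Input: 'trprvvvv'
Operation: identify consecutive runs
Runs: 't' -> t1, 'r' -> r1, 'p' -> p1, 'r' -> r1, 'vvvv' -> v4
Encoded: t1r1p1r1v4


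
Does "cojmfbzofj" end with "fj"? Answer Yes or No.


Input string: 'cojmfbzofj'
Suffix to check: 'fj'
Last 2 characters of input: 'fj'
Match: True
Result: Yes


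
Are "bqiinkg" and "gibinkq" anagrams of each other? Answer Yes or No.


String 1: 'bqiinkg' -> sorted: 'bgiiknq'
String 2: 'gibinkq' -> sorted: 'bgiiknq'
Compare sorted forms: 'bgiiknq' == 'bgiiknq'
Anagram: Yes


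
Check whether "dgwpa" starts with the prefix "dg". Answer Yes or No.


Input string: 'dgwpa'
Prefix to check: 'dg'
First 2 characters of input: 'dg'
Match: True
Result: Yes


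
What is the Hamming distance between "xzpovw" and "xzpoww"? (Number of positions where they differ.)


String 1: 'xzpovw'
String 2: 'xzpoww'
Compare each position: pos 0: 'x'=='x', pos 1: 'z'=='z', pos 2: 'p'=='p', pos 3: 'o'=='o', pos 4: 'v'!='w', pos 5: 'w'=='w'
Differing positions: 1
Hamming distance: 1


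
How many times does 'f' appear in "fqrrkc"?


Input string: 'fqrrkc'
Target character: 'f'
Scan each position: s[0]='f'
Matches found at indices: 0
Total: 1


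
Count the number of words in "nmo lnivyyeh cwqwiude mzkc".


Input string: 'nmo lnivyyeh cwqwiude mzkc'
Operation: split by spaces
Words found: 'nmo', 'lnivyyeh', 'cwqwiude', 'mzkc'
Word count: 4


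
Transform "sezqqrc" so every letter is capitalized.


Input string: 'sezqqrc'
Operation: convert each letter to uppercase
Mapping: 's'->'S', 'e'->'E', 'z'->'Z', 'q'->'Q', 'q'->'Q', 'r'->'R', 'c'->'C'
Result: SEZQQRC


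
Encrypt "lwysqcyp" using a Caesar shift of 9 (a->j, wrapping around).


Input: 'lwysqcyp', shift = 9
Operation: for each letter, (position + 9) mod 26
Mapping: 'l'(11+9=20)->'u', 'w'(22+9=31, 31 mod 26=5)->'f', 'y'(24+9=33, 33 mod 26=7)->'h', 's'(18+9=27, 27 mod 26=1)->'b', 'q'(16+9=25)->'z', 'c'(2+9=11)->'l', 'y'(24+9=33, 33 mod 26=7)->'h', 'p'(15+9=24)->'y'
Result: ufhbzlhy


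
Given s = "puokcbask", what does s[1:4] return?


Input string: 'puokcbask'
Operation: slice [1:4]
Extract characters: s[1]='u', s[2]='o', s[3]='k'
Result: uok


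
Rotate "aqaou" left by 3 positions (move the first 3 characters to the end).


Input: 'aqaou', shift = 3
Operation: split at index 3 and swap parts
Front part s[0:3] = 'aqa'
Back part s[3:] = 'ou'
Rotated = back + front = 'ou' + 'aqa'
Result: ouaqa


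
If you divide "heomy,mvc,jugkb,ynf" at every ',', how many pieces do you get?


Input string: 'heomy,mvc,jugkb,ynf'
Delimiter: ','
Split result: 'heomy', 'mvc', 'jugkb', 'ynf'
Number of parts: 4


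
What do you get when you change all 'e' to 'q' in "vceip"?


Input string: 'vceip'
Operation: replace 'e' with 'q'
Positions of 'e': 2
After replacement: vcqip


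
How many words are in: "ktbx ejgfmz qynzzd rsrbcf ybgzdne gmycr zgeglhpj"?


Input string: 'ktbx ejgfmz qynzzd rsrbcf ybgzdne gmycr zgeglhpj'
Operation: split by spaces
Words found: 'ktbx', 'ejgfmz', 'qynzzd', 'rsrbcf', 'ybgzdne', 'gmycr', 'zgeglhpj'
Word count: 7


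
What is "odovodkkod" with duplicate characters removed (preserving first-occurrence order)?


Input: 'odovodkkod'
Operation: keep first occurrence of each character
Scan: s[0]='o' new -> keep; s[1]='d' new -> keep; s[2]='o' seen -> skip; s[3]='v' new -> keep; s[4]='o' seen -> skip; s[5]='d' seen -> skip; s[6]='k' new -> keep; s[7]='k' seen -> skip; s[8]='o' seen -> skip; s[9]='d' seen -> skip
Result: odvk


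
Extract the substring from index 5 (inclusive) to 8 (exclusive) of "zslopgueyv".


Input string: 'zslopgueyv'
Operation: slice [5:8]
Extract characters: s[5]='g', s[6]='u', s[7]='e'
Result: gue


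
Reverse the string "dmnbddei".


Input string: 'dmnbddei'
Operation: reverse character order
Original order: 'd' -> 'm' -> 'n' -> 'b' -> 'd' -> 'd' -> 'e' -> 'i'
Reversed order: 'i' -> 'e' -> 'd' -> 'd' -> 'b' -> 'n' -> 'm' -> 'd'
Result: ieddbnmd


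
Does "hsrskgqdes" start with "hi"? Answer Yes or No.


Input string: 'hsrskgqdes'
Prefix to check: 'hi'
First 2 characters of input: 'hs'
Match: False
Result: No


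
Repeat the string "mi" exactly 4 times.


Input string: 'mi'
Operation: repeat 4 times
Concatenation: 'mi' + 'mi' + 'mi' + 'mi'
Result: mimimimi


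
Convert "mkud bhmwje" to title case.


Input string: 'mkud bhmwje'
Operation: capitalize first letter of each word
Word transformations: 'mkud'->'Mkud', 'bhmwje'->'Bhmwje'
Result: Mkud Bhmwje


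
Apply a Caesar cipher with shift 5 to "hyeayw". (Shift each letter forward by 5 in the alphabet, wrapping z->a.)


Input: 'hyeayw', shift = 5
Operation: for each letter, (position + 5) mod 26
Mapping: 'h'(7+5=12)->'m', 'y'(24+5=29, 29 mod 26=3)->'d', 'e'(4+5=9)->'j', 'a'(0+5=5)->'f', 'y'(24+5=29, 29 mod 26=3)->'d', 'w'(22+5=27, 27 mod 26=1)->'b'
Result: mdjfdb


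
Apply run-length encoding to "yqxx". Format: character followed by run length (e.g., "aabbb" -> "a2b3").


Input: 'yqxx'
Operation: identify consecutive runs
Runs: 'y' -> y1, 'q' -> q1, 'xx' -> x2
Encoded: y1q1x2


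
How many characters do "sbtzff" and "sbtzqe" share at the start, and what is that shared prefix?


String 1: 'sbtzff'
String 2: 'sbtzqe'
Compare position by position:
pos 0: 's' vs 's' match
pos 1: 'b' vs 'b' match
pos 2: 't' vs 't' match
pos 3: 'z' vs 'z' match
pos 4: 'f' vs 'q' differ -> stop
Longest common prefix: "sbtz" (length 4)


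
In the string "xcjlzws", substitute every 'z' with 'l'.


Input string: 'xcjlzws'
Operation: replace 'z' with 'l'
Positions of 'z': 4
After replacement: xcjllws


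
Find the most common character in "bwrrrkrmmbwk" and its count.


Input: 'bwrrrkrmmbwk'
Operation: tally each character
Counts: 'b':2, 'k':2, 'm':2, 'r':4, 'w':2
Maximum: 'r' appears 4 times


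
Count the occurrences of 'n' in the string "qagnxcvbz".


Input string: 'qagnxcvbz'
Target character: 'n'
Scan each position: s[3]='n'
Matches found at indices: 3
Total: 1


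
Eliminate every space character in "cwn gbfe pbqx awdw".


Input string: 'cwn gbfe pbqx awdw'
Operation: remove all spaces
Words: 'cwn', 'gbfe', 'pbqx', 'awdw'
Join without spaces: cwngbfepbqxawdw


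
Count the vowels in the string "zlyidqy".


Input string: 'zlyidqy'
Operation: count vowels (a, e, i, o, u)
Scan: s[0]='z', s[1]='l', s[2]='y', s[3]='i' (vowel), s[4]='d', s[5]='q', s[6]='y'
Vowels found: 1
Result: 1


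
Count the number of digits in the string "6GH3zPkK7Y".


Input string: '6GH3zPkK7Y'
Operation: count digit characters (0-9)
Scan: '6'(digit), 'G', 'H', '3'(digit), 'z', 'P', 'k', 'K', '7'(digit), 'Y'
Digits found: 3
Result: 3


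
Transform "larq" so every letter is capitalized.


Input string: 'larq'
Operation: convert each letter to uppercase
Mapping: 'l'->'L', 'a'->'A', 'r'->'R', 'q'->'Q'
Result: LARQ


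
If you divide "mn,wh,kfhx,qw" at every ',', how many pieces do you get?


Input string: 'mn,wh,kfhx,qw'
Delimiter: ','
Split result: 'mn', 'wh', 'kfhx', 'qw'
Number of parts: 4


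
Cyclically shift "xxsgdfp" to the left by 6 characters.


Input: 'xxsgdfp', shift = 6
Operation: split at index 6 and swap parts
Front part s[0:6] = 'xxsgdf'
Back part s[6:] = 'p'
Rotated = back + front = 'p' + 'xxsgdf'
Result: pxxsgdf


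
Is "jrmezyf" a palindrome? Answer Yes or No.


Input string: 'jrmezyf'
Reversed: 'fyzemrj'
Compare pairs: s[0]='j' vs s[6]='f' (mismatch), s[1]='r' vs s[5]='y' (mismatch), s[2]='m' vs s[4]='z' (mismatch)
Palindrome: No


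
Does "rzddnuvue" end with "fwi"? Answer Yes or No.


Input string: 'rzddnuvue'
Suffix to check: 'fwi'
Last 3 characters of input: 'vue'
Match: False
Result: No


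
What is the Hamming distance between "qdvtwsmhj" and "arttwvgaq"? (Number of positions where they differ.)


String 1: 'qdvtwsmhj'
String 2: 'arttwvgaq'
Compare each position: pos 0: 'q'!='a', pos 1: 'd'!='r', pos 2: 'v'!='t', pos 3: 't'=='t', pos 4: 'w'=='w', pos 5: 's'!='v', pos 6: 'm'!='g', pos 7: 'h'!='a', pos 8: 'j'!='q'
Differing positions: 7
Hamming distance: 7


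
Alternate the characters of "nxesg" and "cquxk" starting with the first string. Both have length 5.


String 1: 'nxesg'
String 2: 'cquxk'
Operation: alternate characters
Pairs: 'n'+'c', 'x'+'q', 'e'+'u', 's'+'x', 'g'+'k'
Result: ncxqeusxgk


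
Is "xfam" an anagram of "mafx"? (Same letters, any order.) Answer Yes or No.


String 1: 'mafx' -> sorted: 'afmx'
String 2: 'xfam' -> sorted: 'afmx'
Compare sorted forms: 'afmx' == 'afmx'
Anagram: Yes


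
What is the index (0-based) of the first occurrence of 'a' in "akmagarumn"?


Input string: 'akmagarumn'
Target: 'a'
Scanning left to right: s[0]='a'
First match at index: 0


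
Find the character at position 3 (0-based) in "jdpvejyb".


Input string: 'jdpvejyb'
Operation: get character at index 3
Index mapping: s[0]='j', s[1]='d', s[2]='p', s[3]='v'
Result: 'v'


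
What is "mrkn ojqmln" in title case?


Input string: 'mrkn ojqmln'
Operation: capitalize first letter of each word
Word transformations: 'mrkn'->'Mrkn', 'ojqmln'->'Ojqmln'
Result: Mrkn Ojqmln


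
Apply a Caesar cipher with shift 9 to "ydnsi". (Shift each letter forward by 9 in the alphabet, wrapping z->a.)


Input: 'ydnsi', shift = 9
Operation: for each letter, (position + 9) mod 26
Mapping: 'y'(24+9=33, 33 mod 26=7)->'h', 'd'(3+9=12)->'m', 'n'(13+9=22)->'w', 's'(18+9=27, 27 mod 26=1)->'b', 'i'(8+9=17)->'r'
Result: hmwbr


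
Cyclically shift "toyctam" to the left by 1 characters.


Input: 'toyctam', shift = 1
Operation: split at index 1 and swap parts
Front part s[0:1] = 't'
Back part s[1:] = 'oyctam'
Rotated = back + front = 'oyctam' + 't'
Result: oyctamt


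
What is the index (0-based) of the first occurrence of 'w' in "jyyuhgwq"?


Input string: 'jyyuhgwq'
Target: 'w'
Scanning left to right: s[0]='j', s[1]='y', s[2]='y', s[3]='u', s[4]='h', s[5]='g', s[6]='w'
First match at index: 6


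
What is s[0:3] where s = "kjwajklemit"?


Input string: 'kjwajklemit'
Operation: slice [0:3]
Extract characters: s[0]='k', s[1]='j', s[2]='w'
Result: kjw


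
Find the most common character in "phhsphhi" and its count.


Input: 'phhsphhi'
Operation: tally each character
Counts: 'h':4, 'i':1, 'p':2, 's':1
Maximum: 'h' appears 4 times


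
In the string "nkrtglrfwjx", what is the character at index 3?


Input string: 'nkrtglrfwjx'
Operation: get character at index 3
Index mapping: s[0]='n', s[1]='k', s[2]='r', s[3]='t'
Result: 't'


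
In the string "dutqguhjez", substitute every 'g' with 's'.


Input string: 'dutqguhjez'
Operation: replace 'g' with 's'
Positions of 'g': 4
After replacement: dutqsuhjez


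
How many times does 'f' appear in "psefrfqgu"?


Input string: 'psefrfqgu'
Target character: 'f'
Scan each position: s[3]='f', s[5]='f'
Matches found at indices: 3, 5
Total: 2


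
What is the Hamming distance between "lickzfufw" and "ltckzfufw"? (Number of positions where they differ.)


String 1: 'lickzfufw'
String 2: 'ltckzfufw'
Compare each position: pos 0: 'l'=='l', pos 1: 'i'!='t', pos 2: 'c'=='c', pos 3: 'k'=='k', pos 4: 'z'=='z', pos 5: 'f'=='f', pos 6: 'u'=='u', pos 7: 'f'=='f', pos 8: 'w'=='w'
Differing positions: 1
Hamming distance: 1


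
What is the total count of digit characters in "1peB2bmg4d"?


Input string: '1peB2bmg4d'
Operation: count digit characters (0-9)
Scan: '1'(digit), 'p', 'e', 'B', '2'(digit), 'b', 'm', 'g', '4'(digit), 'd'
Digits found: 3
Result: 3


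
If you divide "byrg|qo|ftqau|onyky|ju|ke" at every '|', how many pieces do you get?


Input string: 'byrg|qo|ftqau|onyky|ju|ke'
Delimiter: '|'
Split result: 'byrg', 'qo', 'ftqau', 'onyky', 'ju', 'ke'
Number of parts: 6


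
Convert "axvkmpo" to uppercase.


Input string: 'axvkmpo'
Operation: convert each letter to uppercase
Mapping: 'a'->'A', 'x'->'X', 'v'->'V', 'k'->'K', 'm'->'M', 'p'->'P', 'o'->'O'
Result: AXVKMPO


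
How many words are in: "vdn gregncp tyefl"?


Input string: 'vdn gregncp tyefl'
Operation: split by spaces
Words found: 'vdn', 'gregncp', 'tyefl'
Word count: 3


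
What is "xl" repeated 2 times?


Input string: 'xl'
Operation: repeat 2 times
Concatenation: 'xl' + 'xl'
Result: xlxl


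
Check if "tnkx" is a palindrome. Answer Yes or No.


Input string: 'tnkx'
Reversed: 'xknt'
Compare pairs: s[0]='t' vs s[3]='x' (mismatch), s[1]='n' vs s[2]='k' (mismatch)
Palindrome: No


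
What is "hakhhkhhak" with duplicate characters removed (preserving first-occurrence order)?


Input: 'hakhhkhhak'
Operation: keep first occurrence of each character
Scan: s[0]='h' new -> keep; s[1]='a' new -> keep; s[2]='k' new -> keep; s[3]='h' seen -> skip; s[4]='h' seen -> skip; s[5]='k' seen -> skip; s[6]='h' seen -> skip; s[7]='h' seen -> skip; s[8]='a' seen -> skip; s[9]='k' seen -> skip
Result: hak


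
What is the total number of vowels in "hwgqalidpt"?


Input string: 'hwgqalidpt'
Operation: count vowels (a, e, i, o, u)
Scan: s[0]='h', s[1]='w', s[2]='g', s[3]='q', s[4]='a' (vowel), s[5]='l', s[6]='i' (vowel), s[7]='d', s[8]='p', s[9]='t'
Vowels found: 2
Result: 2


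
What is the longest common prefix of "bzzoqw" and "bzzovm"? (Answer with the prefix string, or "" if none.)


String 1: 'bzzoqw'
String 2: 'bzzovm'
Compare position by position:
pos 0: 'b' vs 'b' match
pos 1: 'z' vs 'z' match
pos 2: 'z' vs 'z' match
pos 3: 'o' vs 'o' match
pos 4: 'q' vs 'v' differ -> stop
Longest common prefix: "bzzo" (length 4)


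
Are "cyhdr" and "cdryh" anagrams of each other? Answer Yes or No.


String 1: 'cyhdr' -> sorted: 'cdhry'
String 2: 'cdryh' -> sorted: 'cdhry'
Compare sorted forms: 'cdhry' == 'cdhry'
Anagram: Yes


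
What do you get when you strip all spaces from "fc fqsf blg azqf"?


Input string: 'fc fqsf blg azqf'
Operation: remove all spaces
Words: 'fc', 'fqsf', 'blg', 'azqf'
Join without spaces: fcfqsfblgazqf


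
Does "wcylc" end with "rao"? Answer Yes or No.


Input string: 'wcylc'
Suffix to check: 'rao'
Last 3 characters of input: 'ylc'
Match: False
Result: No


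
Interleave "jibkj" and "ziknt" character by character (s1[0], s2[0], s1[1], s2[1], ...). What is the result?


String 1: 'jibkj'
String 2: 'ziknt'
Operation: alternate characters
Pairs: 'j'+'z', 'i'+'i', 'b'+'k', 'k'+'n', 'j'+'t'
Result: jziibkknjt


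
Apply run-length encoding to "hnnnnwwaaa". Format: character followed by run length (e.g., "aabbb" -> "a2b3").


Input: 'hnnnnwwaaa'
Operation: identify consecutive runs
Runs: 'h' -> h1, 'nnnn' -> n4, 'ww' -> w2, 'aaa' -> a3
Encoded: h1n4w2a3


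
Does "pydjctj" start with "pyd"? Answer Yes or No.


Input string: 'pydjctj'
Prefix to check: 'pyd'
First 3 characters of input: 'pyd'
Match: True
Result: Yes


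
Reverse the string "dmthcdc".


Input string: 'dmthcdc'
Operation: reverse character order
Original order: 'd' -> 'm' -> 't' -> 'h' -> 'c' -> 'd' -> 'c'
Reversed order: 'c' -> 'd' -> 'c' -> 'h' -> 't' -> 'm' -> 'd'
Result: cdchtmd


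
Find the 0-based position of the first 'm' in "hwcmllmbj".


Input string: 'hwcmllmbj'
Target: 'm'
Scanning left to right: s[0]='h', s[1]='w', s[2]='c', s[3]='m'
First match at index: 3


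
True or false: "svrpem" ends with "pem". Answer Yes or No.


Input string: 'svrpem'
Suffix to check: 'pem'
Last 3 characters of input: 'pem'
Match: True
Result: Yes


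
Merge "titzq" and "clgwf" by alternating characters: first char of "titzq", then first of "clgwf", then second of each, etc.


String 1: 'titzq'
String 2: 'clgwf'
Operation: alternate characters
Pairs: 't'+'c', 'i'+'l', 't'+'g', 'z'+'w', 'q'+'f'
Result: tciltgzwqf


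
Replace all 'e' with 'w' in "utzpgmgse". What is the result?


Input string: 'utzpgmgse'
Operation: replace 'e' with 'w'
Positions of 'e': 8
After replacement: utzpgmgsw


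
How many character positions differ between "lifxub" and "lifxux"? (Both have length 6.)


String 1: 'lifxub'
String 2: 'lifxux'
Compare each position: pos 0: 'l'=='l', pos 1: 'i'=='i', pos 2: 'f'=='f', pos 3: 'x'=='x', pos 4: 'u'=='u', pos 5: 'b'!='x'
Differing positions: 1
Hamming distance: 1


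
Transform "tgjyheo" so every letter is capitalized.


Input string: 'tgjyheo'
Operation: convert each letter to uppercase
Mapping: 't'->'T', 'g'->'G', 'j'->'J', 'y'->'Y', 'h'->'H', 'e'->'E', 'o'->'O'
Result: TGJYHEO


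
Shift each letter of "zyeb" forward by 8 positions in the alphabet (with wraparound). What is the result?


Input: 'zyeb', shift = 8
Operation: for each letter, (position + 8) mod 26
Mapping: 'z'(25+8=33, 33 mod 26=7)->'h', 'y'(24+8=32, 32 mod 26=6)->'g', 'e'(4+8=12)->'m', 'b'(1+8=9)->'j'
Result: hgmj


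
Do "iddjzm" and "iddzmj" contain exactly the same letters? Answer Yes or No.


String 1: 'iddjzm' -> sorted: 'ddijmz'
String 2: 'iddzmj' -> sorted: 'ddijmz'
Compare sorted forms: 'ddijmz' == 'ddijmz'
Anagram: Yes


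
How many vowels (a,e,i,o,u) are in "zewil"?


Input string: 'zewil'
Operation: count vowels (a, e, i, o, u)
Scan: s[0]='z', s[1]='e' (vowel), s[2]='w', s[3]='i' (vowel), s[4]='l'
Vowels found: 2
Result: 2


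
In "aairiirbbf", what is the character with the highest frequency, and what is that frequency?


Input: 'aairiirbbf'
Operation: tally each character
Counts: 'a':2, 'b':2, 'f':1, 'i':3, 'r':2
Maximum: 'i' appears 3 times


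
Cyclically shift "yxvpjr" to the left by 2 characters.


Input: 'yxvpjr', shift = 2
Operation: split at index 2 and swap parts
Front part s[0:2] = 'yx'
Back part s[2:] = 'vpjr'
Rotated = back + front = 'vpjr' + 'yx'
Result: vpjryx


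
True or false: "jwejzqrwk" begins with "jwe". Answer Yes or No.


Input string: 'jwejzqrwk'
Prefix to check: 'jwe'
First 3 characters of input: 'jwe'
Match: True
Result: Yes


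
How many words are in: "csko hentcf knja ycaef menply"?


Input string: 'csko hentcf knja ycaef menply'
Operation: split by spaces
Words found: 'csko', 'hentcf', 'knja', 'ycaef', 'menply'
Word count: 5


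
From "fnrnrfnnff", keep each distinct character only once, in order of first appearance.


Input: 'fnrnrfnnff'
Operation: keep first occurrence of each character
Scan: s[0]='f' new -> keep; s[1]='n' new -> keep; s[2]='r' new -> keep; s[3]='n' seen -> skip; s[4]='r' seen -> skip; s[5]='f' seen -> skip; s[6]='n' seen -> skip; s[7]='n' seen -> skip; s[8]='f' seen -> skip; s[9]='f' seen -> skip
Result: fnr


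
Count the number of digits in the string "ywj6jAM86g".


Input string: 'ywj6jAM86g'
Operation: count digit characters (0-9)
Scan: 'y', 'w', 'j', '6'(digit), 'j', 'A', 'M', '8'(digit), '6'(digit), 'g'
Digits found: 3
Result: 3


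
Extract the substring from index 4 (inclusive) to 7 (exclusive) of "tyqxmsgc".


Input string: 'tyqxmsgc'
Operation: slice [4:7]
Extract characters: s[4]='m', s[5]='s', s[6]='g'
Result: msg


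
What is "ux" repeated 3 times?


Input string: 'ux'
Operation: repeat 3 times
Concatenation: 'ux' + 'ux' + 'ux'
Result: uxuxux


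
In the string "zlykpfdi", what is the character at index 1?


Input string: 'zlykpfdi'
Operation: get character at index 1
Index mapping: s[0]='z', s[1]='l'
Result: 'l'


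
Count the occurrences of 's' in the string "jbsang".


Input string: 'jbsang'
Target character: 's'
Scan each position: s[2]='s'
Matches found at indices: 2
Total: 1


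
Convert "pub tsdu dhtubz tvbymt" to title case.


Input string: 'pub tsdu dhtubz tvbymt'
Operation: capitalize first letter of each word
Word transformations: 'pub'->'Pub', 'tsdu'->'Tsdu', 'dhtubz'->'Dhtubz', 'tvbymt'->'Tvbymt'
Result: Pub Tsdu Dhtubz Tvbymt


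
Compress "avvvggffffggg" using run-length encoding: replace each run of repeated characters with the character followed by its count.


Input: 'avvvggffffggg'
Operation: identify consecutive runs
Runs: 'a' -> a1, 'vvv' -> v3, 'gg' -> g2, 'ffff' -> f4, 'ggg' -> g3
Encoded: a1v3g2f4g3


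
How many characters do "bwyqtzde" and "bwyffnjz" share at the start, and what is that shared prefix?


String 1: 'bwyqtzde'
String 2: 'bwyffnjz'
Compare position by position:
pos 0: 'b' vs 'b' match
pos 1: 'w' vs 'w' match
pos 2: 'y' vs 'y' match
pos 3: 'q' vs 'f' differ -> stop
Longest common prefix: "bwy" (length 3)


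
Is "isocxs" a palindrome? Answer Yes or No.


Input string: 'isocxs'
Reversed: 'sxcosi'
Compare pairs: s[0]='i' vs s[5]='s' (mismatch), s[1]='s' vs s[4]='x' (mismatch), s[2]='o' vs s[3]='c' (mismatch)
Palindrome: No


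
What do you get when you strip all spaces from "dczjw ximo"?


Input string: 'dczjw ximo'
Operation: remove all spaces
Words: 'dczjw', 'ximo'
Join without spaces: dczjwximo


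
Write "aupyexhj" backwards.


Input string: 'aupyexhj'
Operation: reverse character order
Original order: 'a' -> 'u' -> 'p' -> 'y' -> 'e' -> 'x' -> 'h' -> 'j'
Reversed order: 'j' -> 'h' -> 'x' -> 'e' -> 'y' -> 'p' -> 'u' -> 'a'
Result: jhxeypua


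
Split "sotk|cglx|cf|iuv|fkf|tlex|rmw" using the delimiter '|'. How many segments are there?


Input string: 'sotk|cglx|cf|iuv|fkf|tlex|rmw'
Delimiter: '|'
Split result: 'sotk', 'cglx', 'cf', 'iuv', 'fkf', 'tlex', 'rmw'
Number of parts: 7


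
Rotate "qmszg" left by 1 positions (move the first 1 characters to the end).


Input: 'qmszg', shift = 1
Operation: split at index 1 and swap parts
Front part s[0:1] = 'q'
Back part s[1:] = 'mszg'
Rotated = back + front = 'mszg' + 'q'
Result: mszgq


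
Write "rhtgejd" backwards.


Input string: 'rhtgejd'
Operation: reverse character order
Original order: 'r' -> 'h' -> 't' -> 'g' -> 'e' -> 'j' -> 'd'
Reversed order: 'd' -> 'j' -> 'e' -> 'g' -> 't' -> 'h' -> 'r'
Result: djegthr


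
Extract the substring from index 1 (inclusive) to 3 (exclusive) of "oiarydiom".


Input string: 'oiarydiom'
Operation: slice [1:3]
Extract characters: s[1]='i', s[2]='a'
Result: ia


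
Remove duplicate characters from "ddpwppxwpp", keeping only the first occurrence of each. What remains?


Input: 'ddpwppxwpp'
Operation: keep first occurrence of each character
Scan: s[0]='d' new -> keep; s[1]='d' seen -> skip; s[2]='p' new -> keep; s[3]='w' new -> keep; s[4]='p' seen -> skip; s[5]='p' seen -> skip; s[6]='x' new -> keep; s[7]='w' seen -> skip; s[8]='p' seen -> skip; s[9]='p' seen -> skip
Result: dpwx


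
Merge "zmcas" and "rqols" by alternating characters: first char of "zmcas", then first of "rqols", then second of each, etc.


String 1: 'zmcas'
String 2: 'rqols'
Operation: alternate characters
Pairs: 'z'+'r', 'm'+'q', 'c'+'o', 'a'+'l', 's'+'s'
Result: zrmqcoalss


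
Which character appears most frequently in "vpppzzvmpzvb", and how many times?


Input: 'vpppzzvmpzvb'
Operation: tally each character
Counts: 'b':1, 'm':1, 'p':4, 'v':3, 'z':3
Maximum: 'p' appears 4 times


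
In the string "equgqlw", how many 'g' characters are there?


Input string: 'equgqlw'
Target character: 'g'
Scan each position: s[3]='g'
Matches found at indices: 3
Total: 1


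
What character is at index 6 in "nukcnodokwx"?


Input string: 'nukcnodokwx'
Operation: get character at index 6
Index mapping: s[0]='n', s[1]='u', s[2]='k', s[3]='c', s[4]='n', s[5]='o', s[6]='d'
Result: 'd'


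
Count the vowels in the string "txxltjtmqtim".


Input string: 'txxltjtmqtim'
Operation: count vowels (a, e, i, o, u)
Scan: s[0]='t', s[1]='x', s[2]='x', s[3]='l', s[4]='t', s[5]='j', s[6]='t', s[7]='m', s[8]='q', s[9]='t', s[10]='i' (vowel), s[11]='m'
Vowels found: 1
Result: 1


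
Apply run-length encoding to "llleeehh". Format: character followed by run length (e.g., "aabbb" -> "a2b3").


Input: 'llleeehh'
Operation: identify consecutive runs
Runs: 'lll' -> l3, 'eee' -> e3, 'hh' -> h2
Encoded: l3e3h2


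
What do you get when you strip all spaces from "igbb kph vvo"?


Input string: 'igbb kph vvo'
Operation: remove all spaces
Words: 'igbb', 'kph', 'vvo'
Join without spaces: igbbkphvvo


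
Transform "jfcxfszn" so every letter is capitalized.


Input string: 'jfcxfszn'
Operation: convert each letter to uppercase
Mapping: 'j'->'J', 'f'->'F', 'c'->'C', 'x'->'X', 'f'->'F', 's'->'S', 'z'->'Z', 'n'->'N'
Result: JFCXFSZN


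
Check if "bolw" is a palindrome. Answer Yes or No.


Input string: 'bolw'
Reversed: 'wlob'
Compare pairs: s[0]='b' vs s[3]='w' (mismatch), s[1]='o' vs s[2]='l' (mismatch)
Palindrome: No


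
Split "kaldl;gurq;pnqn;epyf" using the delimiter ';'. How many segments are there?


Input string: 'kaldl;gurq;pnqn;epyf'
Delimiter: ';'
Split result: 'kaldl', 'gurq', 'pnqn', 'epyf'
Number of parts: 4


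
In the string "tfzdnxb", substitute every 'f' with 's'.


Input string: 'tfzdnxb'
Operation: replace 'f' with 's'
Positions of 'f': 1
After replacement: tszdnxb


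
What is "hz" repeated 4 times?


Input string: 'hz'
Operation: repeat 4 times
Concatenation: 'hz' + 'hz' + 'hz' + 'hz'
Result: hzhzhzhz


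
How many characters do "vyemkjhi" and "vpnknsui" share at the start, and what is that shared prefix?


String 1: 'vyemkjhi'
String 2: 'vpnknsui'
Compare position by position:
pos 0: 'v' vs 'v' match
pos 1: 'y' vs 'p' differ -> stop
Longest common prefix: "v" (length 1)


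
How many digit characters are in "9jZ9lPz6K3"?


Input string: '9jZ9lPz6K3'
Operation: count digit characters (0-9)
Scan: '9'(digit), 'j', 'Z', '9'(digit), 'l', 'P', 'z', '6'(digit), 'K', '3'(digit)
Digits found: 4
Result: 4


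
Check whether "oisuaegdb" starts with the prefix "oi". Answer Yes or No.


Input string: 'oisuaegdb'
Prefix to check: 'oi'
First 2 characters of input: 'oi'
Match: True
Result: Yes


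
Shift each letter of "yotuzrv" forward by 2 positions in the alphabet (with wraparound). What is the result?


Input: 'yotuzrv', shift = 2
Operation: for each letter, (position + 2) mod 26
Mapping: 'y'(24+2=26, 26 mod 26=0)->'a', 'o'(14+2=16)->'q', 't'(19+2=21)->'v', 'u'(20+2=22)->'w', 'z'(25+2=27, 27 mod 26=1)->'b', 'r'(17+2=19)->'t', 'v'(21+2=23)->'x'
Result: aqvwbtx


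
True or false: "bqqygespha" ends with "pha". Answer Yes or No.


Input string: 'bqqygespha'
Suffix to check: 'pha'
Last 3 characters of input: 'pha'
Match: True
Result: Yes


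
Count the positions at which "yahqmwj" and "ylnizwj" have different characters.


String 1: 'yahqmwj'
String 2: 'ylnizwj'
Compare each position: pos 0: 'y'=='y', pos 1: 'a'!='l', pos 2: 'h'!='n', pos 3: 'q'!='i', pos 4: 'm'!='z', pos 5: 'w'=='w', pos 6: 'j'=='j'
Differing positions: 4
Hamming distance: 4


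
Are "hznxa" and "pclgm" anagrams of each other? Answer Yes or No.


String 1: 'hznxa' -> sorted: 'ahnxz'
String 2: 'pclgm' -> sorted: 'cglmp'
Compare sorted forms: 'ahnxz' != 'cglmp'
Anagram: No


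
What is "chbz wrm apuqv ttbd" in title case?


Input string: 'chbz wrm apuqv ttbd'
Operation: capitalize first letter of each word
Word transformations: 'chbz'->'Chbz', 'wrm'->'Wrm', 'apuqv'->'Apuqv', 'ttbd'->'Ttbd'
Result: Chbz Wrm Apuqv Ttbd


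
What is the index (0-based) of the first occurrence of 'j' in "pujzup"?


Input string: 'pujzup'
Target: 'j'
Scanning left to right: s[0]='p', s[1]='u', s[2]='j'
First match at index: 2


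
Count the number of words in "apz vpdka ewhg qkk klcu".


Input string: 'apz vpdka ewhg qkk klcu'
Operation: split by spaces
Words found: 'apz', 'vpdka', 'ewhg', 'qkk', 'klcu'
Word count: 5


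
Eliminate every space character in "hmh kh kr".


Input string: 'hmh kh kr'
Operation: remove all spaces
Words: 'hmh', 'kh', 'kr'
Join without spaces: hmhkhkr


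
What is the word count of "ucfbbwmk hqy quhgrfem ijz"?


Input string: 'ucfbbwmk hqy quhgrfem ijz'
Operation: split by spaces
Words found: 'ucfbbwmk', 'hqy', 'quhgrfem', 'ijz'
Word count: 4


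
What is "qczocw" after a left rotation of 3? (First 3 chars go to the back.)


Input: 'qczocw', shift = 3
Operation: split at index 3 and swap parts
Front part s[0:3] = 'qcz'
Back part s[3:] = 'ocw'
Rotated = back + front = 'ocw' + 'qcz'
Result: ocwqcz


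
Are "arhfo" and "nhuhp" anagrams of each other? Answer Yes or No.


String 1: 'arhfo' -> sorted: 'afhor'
String 2: 'nhuhp' -> sorted: 'hhnpu'
Compare sorted forms: 'afhor' != 'hhnpu'
Anagram: No


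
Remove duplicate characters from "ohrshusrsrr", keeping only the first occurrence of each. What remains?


Input: 'ohrshusrsrr'
Operation: keep first occurrence of each character
Scan: s[0]='o' new -> keep; s[1]='h' new -> keep; s[2]='r' new -> keep; s[3]='s' new -> keep; s[4]='h' seen -> skip; s[5]='u' new -> keep; s[6]='s' seen -> skip; s[7]='r' seen -> skip; s[8]='s' seen -> skip; s[9]='r' seen -> skip; s[10]='r' seen -> skip
Result: ohrsu


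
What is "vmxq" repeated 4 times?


Input string: 'vmxq'
Operation: repeat 4 times
Concatenation: 'vmxq' + 'vmxq' + 'vmxq' + 'vmxq'
Result: vmxqvmxqvmxqvmxq


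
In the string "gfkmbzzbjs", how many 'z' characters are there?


Input string: 'gfkmbzzbjs'
Target character: 'z'
Scan each position: s[5]='z', s[6]='z'
Matches found at indices: 5, 6
Total: 2


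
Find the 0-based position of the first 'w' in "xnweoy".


Input string: 'xnweoy'
Target: 'w'
Scanning left to right: s[0]='x', s[1]='n', s[2]='w'
First match at index: 2


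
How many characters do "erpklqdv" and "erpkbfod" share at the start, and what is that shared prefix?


String 1: 'erpklqdv'
String 2: 'erpkbfod'
Compare position by position:
pos 0: 'e' vs 'e' match
pos 1: 'r' vs 'r' match
pos 2: 'p' vs 'p' match
pos 3: 'k' vs 'k' match
pos 4: 'l' vs 'b' differ -> stop
Longest common prefix: "erpk" (length 4)


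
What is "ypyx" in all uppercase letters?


Input string: 'ypyx'
Operation: convert each letter to uppercase
Mapping: 'y'->'Y', 'p'->'P', 'y'->'Y', 'x'->'X'
Result: YPYX


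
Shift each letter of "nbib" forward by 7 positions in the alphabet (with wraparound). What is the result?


Input: 'nbib', shift = 7
Operation: for each letter, (position + 7) mod 26
Mapping: 'n'(13+7=20)->'u', 'b'(1+7=8)->'i', 'i'(8+7=15)->'p', 'b'(1+7=8)->'i'
Result: uipi


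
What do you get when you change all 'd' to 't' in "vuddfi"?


Input string: 'vuddfi'
Operation: replace 'd' with 't'
Positions of 'd': 2, 3
After replacement: vuttfi


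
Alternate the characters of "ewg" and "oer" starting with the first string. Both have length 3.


String 1: 'ewg'
String 2: 'oer'
Operation: alternate characters
Pairs: 'e'+'o', 'w'+'e', 'g'+'r'
Result: eowegr


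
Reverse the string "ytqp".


Input string: 'ytqp'
Operation: reverse character order
Original order: 'y' -> 't' -> 'q' -> 'p'
Reversed order: 'p' -> 'q' -> 't' -> 'y'
Result: pqty


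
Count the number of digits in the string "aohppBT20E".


Input string: 'aohppBT20E'
Operation: count digit characters (0-9)
Scan: 'a', 'o', 'h', 'p', 'p', 'B', 'T', '2'(digit), '0'(digit), 'E'
Digits found: 2
Result: 2


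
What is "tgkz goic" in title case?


Input string: 'tgkz goic'
Operation: capitalize first letter of each word
Word transformations: 'tgkz'->'Tgkz', 'goic'->'Goic'
Result: Tgkz Goic


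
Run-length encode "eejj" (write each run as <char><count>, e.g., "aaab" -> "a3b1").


Input: 'eejj'
Operation: identify consecutive runs
Runs: 'ee' -> e2, 'jj' -> j2
Encoded: e2j2


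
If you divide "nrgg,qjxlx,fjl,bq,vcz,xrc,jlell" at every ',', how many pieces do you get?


Input string: 'nrgg,qjxlx,fjl,bq,vcz,xrc,jlell'
Delimiter: ','
Split result: 'nrgg', 'qjxlx', 'fjl', 'bq', 'vcz', 'xrc', 'jlell'
Number of parts: 7


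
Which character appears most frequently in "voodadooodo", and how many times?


Input: 'voodadooodo'
Operation: tally each character
Counts: 'a':1, 'd':3, 'o':6, 'v':1
Maximum: 'o' appears 6 times


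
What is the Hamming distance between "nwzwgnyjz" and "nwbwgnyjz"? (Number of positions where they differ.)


String 1: 'nwzwgnyjz'
String 2: 'nwbwgnyjz'
Compare each position: pos 0: 'n'=='n', pos 1: 'w'=='w', pos 2: 'z'!='b', pos 3: 'w'=='w', pos 4: 'g'=='g', pos 5: 'n'=='n', pos 6: 'y'=='y', pos 7: 'j'=='j', pos 8: 'z'=='z'
Differing positions: 1
Hamming distance: 1


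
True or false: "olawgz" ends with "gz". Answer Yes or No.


Input string: 'olawgz'
Suffix to check: 'gz'
Last 2 characters of input: 'gz'
Match: True
Result: Yes


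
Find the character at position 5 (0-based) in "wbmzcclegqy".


Input string: 'wbmzcclegqy'
Operation: get character at index 5
Index mapping: s[0]='w', s[1]='b', s[2]='m', s[3]='z', s[4]='c', s[5]='c'
Result: 'c'


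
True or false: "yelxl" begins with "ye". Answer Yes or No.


Input string: 'yelxl'
Prefix to check: 'ye'
First 2 characters of input: 'ye'
Match: True
Result: Yes


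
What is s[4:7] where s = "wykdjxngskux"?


Input string: 'wykdjxngskux'
Operation: slice [4:7]
Extract characters: s[4]='j', s[5]='x', s[6]='n'
Result: jxn


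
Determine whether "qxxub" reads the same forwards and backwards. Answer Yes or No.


Input string: 'qxxub'
Reversed: 'buxxq'
Compare pairs: s[0]='q' vs s[4]='b' (mismatch), s[1]='x' vs s[3]='u' (mismatch)
Palindrome: No


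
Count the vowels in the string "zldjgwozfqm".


Input string: 'zldjgwozfqm'
Operation: count vowels (a, e, i, o, u)
Scan: s[0]='z', s[1]='l', s[2]='d', s[3]='j', s[4]='g', s[5]='w', s[6]='o' (vowel), s[7]='z', s[8]='f', s[9]='q', s[10]='m'
Vowels found: 1
Result: 1


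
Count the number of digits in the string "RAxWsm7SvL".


Input string: 'RAxWsm7SvL'
Operation: count digit characters (0-9)
Scan: 'R', 'A', 'x', 'W', 's', 'm', '7'(digit), 'S', 'v', 'L'
Digits found: 1
Result: 1


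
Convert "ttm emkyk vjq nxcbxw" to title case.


Input string: 'ttm emkyk vjq nxcbxw'
Operation: capitalize first letter of each word
Word transformations: 'ttm'->'Ttm', 'emkyk'->'Emkyk', 'vjq'->'Vjq', 'nxcbxw'->'Nxcbxw'
Result: Ttm Emkyk Vjq Nxcbxw


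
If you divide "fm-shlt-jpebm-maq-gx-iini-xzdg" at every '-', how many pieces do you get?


Input string: 'fm-shlt-jpebm-maq-gx-iini-xzdg'
Delimiter: '-'
Split result: 'fm', 'shlt', 'jpebm', 'maq', 'gx', 'iini', 'xzdg'
Number of parts: 7
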